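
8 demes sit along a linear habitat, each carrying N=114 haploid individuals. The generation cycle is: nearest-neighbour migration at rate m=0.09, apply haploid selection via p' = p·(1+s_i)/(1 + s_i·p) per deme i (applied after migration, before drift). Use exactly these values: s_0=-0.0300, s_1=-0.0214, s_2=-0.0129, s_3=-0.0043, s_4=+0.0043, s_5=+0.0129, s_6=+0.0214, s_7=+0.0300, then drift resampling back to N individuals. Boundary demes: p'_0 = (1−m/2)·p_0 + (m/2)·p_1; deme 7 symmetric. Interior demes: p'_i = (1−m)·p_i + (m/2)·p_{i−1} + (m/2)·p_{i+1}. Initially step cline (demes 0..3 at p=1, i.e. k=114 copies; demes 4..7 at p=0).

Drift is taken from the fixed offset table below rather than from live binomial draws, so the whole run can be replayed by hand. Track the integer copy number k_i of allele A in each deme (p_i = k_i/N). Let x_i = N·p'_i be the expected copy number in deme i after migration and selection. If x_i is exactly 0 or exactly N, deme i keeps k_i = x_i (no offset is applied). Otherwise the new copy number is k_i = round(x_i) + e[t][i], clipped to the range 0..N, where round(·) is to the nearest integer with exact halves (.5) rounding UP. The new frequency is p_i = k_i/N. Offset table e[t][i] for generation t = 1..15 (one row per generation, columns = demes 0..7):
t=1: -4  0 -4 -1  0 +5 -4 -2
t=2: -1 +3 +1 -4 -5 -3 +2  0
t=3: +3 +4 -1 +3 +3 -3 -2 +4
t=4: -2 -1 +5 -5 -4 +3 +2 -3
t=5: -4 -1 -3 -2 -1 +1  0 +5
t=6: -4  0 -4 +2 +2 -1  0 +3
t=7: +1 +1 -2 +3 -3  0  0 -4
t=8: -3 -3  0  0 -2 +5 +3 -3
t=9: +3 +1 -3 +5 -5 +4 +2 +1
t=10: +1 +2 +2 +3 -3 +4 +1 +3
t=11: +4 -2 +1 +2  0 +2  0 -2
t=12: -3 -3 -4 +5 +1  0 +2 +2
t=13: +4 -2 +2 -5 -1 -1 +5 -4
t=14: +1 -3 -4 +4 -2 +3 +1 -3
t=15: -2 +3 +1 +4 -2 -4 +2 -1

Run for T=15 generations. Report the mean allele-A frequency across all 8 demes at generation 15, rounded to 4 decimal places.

t=0: k=[114 114 114 114 0 0 0 0]
t=1: x=[114.0000 114.0000 114.0000 108.8488 5.1511 0.0000 0.0000 0.0000] k=[114 114 114 108 5 0 0 0]
t=2: x=[114.0000 114.0000 113.7265 103.5943 9.4471 0.2279 0.0000 0.0000] k=[114 114 114 100 4 0 0 0]
t=3: x=[114.0000 114.0000 113.3618 96.2455 8.1725 0.1823 0.0000 0.0000] k=[114 114 112 99 11 0 0 0]
t=4: x=[114.0000 113.9080 111.4731 95.5585 14.5193 0.5014 0.0000 0.0000] k=[114 113 114 91 11 4 0 0]
t=5: x=[113.9536 113.0703 112.9060 88.3494 14.3387 4.1864 0.1838 0.0000] k=[110 112 110 86 13 5 0 0]
t=6: x=[109.9733 111.7733 108.9477 83.6992 15.9839 5.1982 0.2298 0.0000] k=[106 112 105 86 18 4 0 0]
t=7: x=[106.0476 111.3598 104.3459 83.6992 20.5021 4.5051 0.1838 0.0000] k=[107 112 102 87 18 5 0 0]
t=8: x=[107.0283 111.2679 101.6326 84.4758 20.5923 5.4259 0.2298 0.0000] k=[104 108 102 84 19 10 3 0]
t=9: x=[103.9032 107.4171 101.3144 81.7855 21.5950 10.2085 3.2461 0.1390] k=[107 108 98 87 17 14 5 1]
t=10: x=[106.8434 107.3712 97.7752 84.2504 20.0859 13.8855 5.3316 1.2150] k=[108 109 100 87 17 18 6 4]
t=11: x=[107.8707 108.4366 99.6580 84.3405 20.2664 17.6050 6.5801 4.2082] k=[112 106 101 86 20 20 7 2]
t=12: x=[111.6612 105.8834 100.3952 83.6090 23.0488 19.6223 7.5071 2.2904] k=[109 103 96 89 24 20 10 4]
t=13: x=[108.5748 102.7373 95.8023 86.2997 26.8329 19.9400 10.3780 4.3932] k=[113 101 98 81 26 19 15 0]
t=14: x=[112.4130 101.1606 97.1847 79.1859 28.2511 19.3400 14.7752 0.6951] k=[113 98 93 83 26 22 16 0]
t=15: x=[112.2740 98.1572 92.5498 80.7837 28.4766 22.1378 15.8365 0.7415] k=[110 101 94 85 26 18 18 0]

0.4956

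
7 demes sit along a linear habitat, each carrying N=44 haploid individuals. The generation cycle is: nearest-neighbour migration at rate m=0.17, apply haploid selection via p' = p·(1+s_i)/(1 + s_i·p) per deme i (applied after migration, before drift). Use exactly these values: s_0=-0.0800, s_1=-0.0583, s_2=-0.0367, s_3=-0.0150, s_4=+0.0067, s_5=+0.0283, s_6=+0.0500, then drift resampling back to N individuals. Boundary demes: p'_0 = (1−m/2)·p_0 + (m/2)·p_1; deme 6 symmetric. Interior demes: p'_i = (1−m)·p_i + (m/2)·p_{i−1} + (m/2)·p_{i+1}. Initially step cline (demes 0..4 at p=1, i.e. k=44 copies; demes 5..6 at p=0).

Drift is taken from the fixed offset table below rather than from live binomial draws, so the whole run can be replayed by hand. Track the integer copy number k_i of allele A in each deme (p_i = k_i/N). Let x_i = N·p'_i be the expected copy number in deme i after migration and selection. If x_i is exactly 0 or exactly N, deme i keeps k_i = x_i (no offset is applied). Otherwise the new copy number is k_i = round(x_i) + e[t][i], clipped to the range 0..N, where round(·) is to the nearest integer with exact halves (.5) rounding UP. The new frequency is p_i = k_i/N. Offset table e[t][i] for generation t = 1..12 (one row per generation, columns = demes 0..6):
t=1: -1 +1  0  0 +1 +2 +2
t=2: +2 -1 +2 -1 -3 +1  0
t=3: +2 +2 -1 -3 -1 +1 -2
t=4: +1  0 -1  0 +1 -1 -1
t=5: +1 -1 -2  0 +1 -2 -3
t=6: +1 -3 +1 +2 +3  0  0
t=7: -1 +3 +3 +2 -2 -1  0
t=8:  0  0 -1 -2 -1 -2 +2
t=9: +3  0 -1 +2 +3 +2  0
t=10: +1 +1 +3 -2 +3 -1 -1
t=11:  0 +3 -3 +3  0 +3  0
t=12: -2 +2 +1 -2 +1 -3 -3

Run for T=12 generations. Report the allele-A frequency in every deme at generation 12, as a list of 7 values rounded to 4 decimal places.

t=0: k=[44 44 44 44 44 0 0]
t=1: x=[44.0000 44.0000 44.0000 44.0000 40.2828 3.8366 0.0000] k=[44 44 44 44 41 6 0]
t=2: x=[44.0000 44.0000 44.0000 43.7411 38.3131 8.6574 0.5352] k=[44 44 44 43 35 10 1]
t=3: x=[44.0000 44.0000 43.9118 42.3816 33.6081 11.5968 1.8495] k=[44 44 43 39 33 13 0]
t=4: x=[44.0000 43.9097 42.6986 38.7606 31.8688 13.8586 1.1588] k=[44 44 42 39 33 13 0]
t=5: x=[44.0000 43.8195 41.8395 38.6747 31.8688 13.8586 1.1588] k=[44 43 40 39 33 12 0]
t=6: x=[43.9076 42.7596 40.0372 38.5027 31.7840 13.0194 1.0698] k=[44 40 41 41 35 13 1]
t=7: x=[43.6307 40.2227 40.8060 40.4409 33.6928 14.1162 2.1161] k=[43 43 44 42 32 13 2]
t=8: x=[42.9152 43.0296 43.7353 41.2817 31.2954 13.9445 3.0715] k=[43 43 43 39 30 12 5]
t=9: x=[42.9152 42.9396 42.6106 38.5027 29.3004 13.1913 5.8376] k=[44 43 42 41 32 15 6]
t=10: x=[43.9076 42.9396 41.9274 40.2687 31.3802 15.9628 7.0491] k=[44 44 44 38 34 15 6]
t=11: x=[44.0000 44.0000 43.4708 38.0931 32.7809 16.1341 7.0491] k=[44 44 40 41 33 19 7]
t=12: x=[44.0000 43.6391 40.3003 40.1826 32.5467 19.4724 8.3449] k=[44 44 41 38 34 16 5]

[1.0000, 1.0000, 0.9318, 0.8636, 0.7727, 0.3636, 0.1136]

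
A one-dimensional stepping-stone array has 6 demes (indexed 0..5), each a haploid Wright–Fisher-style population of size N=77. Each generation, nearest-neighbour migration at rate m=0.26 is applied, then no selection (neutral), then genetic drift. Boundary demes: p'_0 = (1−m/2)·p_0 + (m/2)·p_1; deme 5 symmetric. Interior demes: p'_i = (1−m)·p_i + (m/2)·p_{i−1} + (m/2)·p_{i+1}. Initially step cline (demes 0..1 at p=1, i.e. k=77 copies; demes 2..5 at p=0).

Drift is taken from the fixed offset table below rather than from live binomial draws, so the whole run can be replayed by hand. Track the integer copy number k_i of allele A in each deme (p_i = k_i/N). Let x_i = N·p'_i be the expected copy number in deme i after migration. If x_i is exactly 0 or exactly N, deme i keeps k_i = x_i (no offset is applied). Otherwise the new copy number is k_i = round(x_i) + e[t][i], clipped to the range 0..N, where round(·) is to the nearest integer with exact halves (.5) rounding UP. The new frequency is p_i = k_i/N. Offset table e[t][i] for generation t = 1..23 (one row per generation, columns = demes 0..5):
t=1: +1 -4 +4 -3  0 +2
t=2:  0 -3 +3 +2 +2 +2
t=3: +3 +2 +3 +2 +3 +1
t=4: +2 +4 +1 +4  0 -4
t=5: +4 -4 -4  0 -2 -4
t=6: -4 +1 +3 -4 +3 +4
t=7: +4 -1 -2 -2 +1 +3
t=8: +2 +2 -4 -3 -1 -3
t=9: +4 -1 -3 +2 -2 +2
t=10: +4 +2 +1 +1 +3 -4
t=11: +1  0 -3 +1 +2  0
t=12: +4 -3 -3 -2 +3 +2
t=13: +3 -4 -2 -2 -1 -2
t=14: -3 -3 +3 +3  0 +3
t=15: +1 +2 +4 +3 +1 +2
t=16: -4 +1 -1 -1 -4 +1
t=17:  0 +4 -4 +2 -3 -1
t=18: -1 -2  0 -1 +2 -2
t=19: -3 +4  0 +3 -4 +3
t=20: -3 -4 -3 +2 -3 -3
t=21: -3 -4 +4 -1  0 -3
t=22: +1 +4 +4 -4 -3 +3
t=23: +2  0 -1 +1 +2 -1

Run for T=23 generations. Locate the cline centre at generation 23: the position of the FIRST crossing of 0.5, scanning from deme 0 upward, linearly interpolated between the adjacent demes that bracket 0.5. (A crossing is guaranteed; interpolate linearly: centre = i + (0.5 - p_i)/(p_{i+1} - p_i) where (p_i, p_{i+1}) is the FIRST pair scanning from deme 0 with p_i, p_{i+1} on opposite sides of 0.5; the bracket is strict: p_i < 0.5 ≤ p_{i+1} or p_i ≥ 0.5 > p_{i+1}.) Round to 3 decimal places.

t=0: k=[77 77 0 0 0 0]
t=1: x=[77.0000 66.9900 10.0100 0.0000 0.0000 0.0000] k=[77 63 14 0 0 0]
t=2: x=[75.1800 58.4500 18.5500 1.8200 0.0000 0.0000] k=[75 55 22 4 0 0]
t=3: x=[72.4000 53.3100 23.9500 5.8200 0.5200 0.0000] k=[75 55 27 8 4 0]
t=4: x=[72.4000 53.9600 28.1700 9.9500 4.0000 0.5200] k=[74 58 29 14 4 0]
t=5: x=[71.9200 56.3100 30.8200 14.6500 4.7800 0.5200] k=[76 52 27 15 3 0]
t=6: x=[72.8800 51.8700 28.6900 15.0000 4.1700 0.3900] k=[69 53 32 11 7 4]
t=7: x=[66.9200 52.3500 32.0000 13.2100 7.1300 4.3900] k=[71 51 30 11 8 7]
t=8: x=[68.4000 50.8700 30.2600 13.0800 8.2600 7.1300] k=[70 53 26 10 7 4]
t=9: x=[67.7900 51.7000 27.4300 11.6900 7.0000 4.3900] k=[72 51 24 14 5 6]
t=10: x=[69.2700 50.2200 26.2100 14.1300 6.3000 5.8700] k=[73 52 27 15 9 2]
t=11: x=[70.2700 51.4800 28.6900 15.7800 8.8700 2.9100] k=[71 51 26 17 11 3]
t=12: x=[68.4000 50.3500 28.0800 17.3900 10.7400 4.0400] k=[72 47 25 15 14 6]
t=13: x=[68.7500 47.3900 26.5600 16.1700 13.0900 7.0400] k=[72 43 25 14 12 5]
t=14: x=[68.2300 44.4300 25.9100 15.1700 11.3500 5.9100] k=[65 41 29 18 11 9]
t=15: x=[61.8800 42.5600 29.1300 18.5200 11.6500 9.2600] k=[63 45 33 22 13 11]
t=16: x=[60.6600 45.7800 33.1300 22.2600 13.9100 11.2600] k=[57 47 32 21 10 12]
t=17: x=[55.7000 46.3500 32.5200 21.0000 11.6900 11.7400] k=[56 50 29 23 9 11]
t=18: x=[55.2200 48.0500 30.9500 21.9600 11.0800 10.7400] k=[54 46 31 21 13 9]
t=19: x=[52.9600 45.0900 31.6500 21.2600 13.5200 9.5200] k=[50 49 32 24 10 13]
t=20: x=[49.8700 46.9200 33.1700 23.2200 12.2100 12.6100] k=[47 43 30 25 9 10]
t=21: x=[46.4800 41.8300 31.0400 23.5700 11.2100 9.8700] k=[43 38 35 23 11 7]
t=22: x=[42.3500 38.2600 33.8300 23.0000 12.0400 7.5200] k=[43 42 38 19 9 11]
t=23: x=[42.8700 41.6100 36.0500 20.1700 10.5600 10.7400] k=[45 42 35 21 13 10]

1.500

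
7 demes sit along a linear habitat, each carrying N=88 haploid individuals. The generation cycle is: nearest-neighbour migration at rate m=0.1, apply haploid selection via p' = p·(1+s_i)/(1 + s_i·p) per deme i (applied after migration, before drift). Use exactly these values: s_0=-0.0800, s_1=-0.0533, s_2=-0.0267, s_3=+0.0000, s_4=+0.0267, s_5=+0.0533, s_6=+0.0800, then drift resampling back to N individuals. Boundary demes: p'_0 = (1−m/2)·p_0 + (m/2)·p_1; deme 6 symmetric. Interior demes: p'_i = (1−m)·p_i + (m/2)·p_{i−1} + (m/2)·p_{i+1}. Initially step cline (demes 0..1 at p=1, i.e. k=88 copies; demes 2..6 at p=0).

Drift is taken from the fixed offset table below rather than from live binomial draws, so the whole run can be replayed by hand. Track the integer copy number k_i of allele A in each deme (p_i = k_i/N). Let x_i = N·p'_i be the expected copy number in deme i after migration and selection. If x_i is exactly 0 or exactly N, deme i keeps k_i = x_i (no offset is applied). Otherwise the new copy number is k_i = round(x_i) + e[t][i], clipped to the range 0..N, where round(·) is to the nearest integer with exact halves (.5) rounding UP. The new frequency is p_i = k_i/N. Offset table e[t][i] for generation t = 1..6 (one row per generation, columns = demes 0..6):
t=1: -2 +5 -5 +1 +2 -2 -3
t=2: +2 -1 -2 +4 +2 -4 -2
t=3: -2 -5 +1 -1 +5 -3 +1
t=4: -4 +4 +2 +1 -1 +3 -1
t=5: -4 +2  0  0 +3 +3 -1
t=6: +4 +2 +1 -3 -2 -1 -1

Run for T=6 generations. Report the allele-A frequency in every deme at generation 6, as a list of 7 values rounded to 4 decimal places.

t=0: k=[88 88 0 0 0 0 0]
t=1: x=[88.0000 83.3653 4.2882 0.0000 0.0000 0.0000 0.0000] k=[88 88 0 0 0 0 0]
t=2: x=[88.0000 83.3653 4.2882 0.0000 0.0000 0.0000 0.0000] k=[88 82 2 0 0 0 0]
t=3: x=[87.6740 77.8171 5.7528 0.1000 0.0000 0.0000 0.0000] k=[86 73 7 0 0 0 0]
t=4: x=[85.1271 69.5645 9.7137 0.3500 0.0000 0.0000 0.0000] k=[81 74 12 1 0 0 0]
t=5: x=[80.0685 70.4946 14.2243 1.5000 0.0513 0.0000 0.0000] k=[76 72 14 2 3 0 0]
t=6: x=[74.8971 68.4807 15.9436 2.6500 2.8723 0.1580 0.0000] k=[79 70 17 0 1 0 0]

[0.8977, 0.7955, 0.1932, 0.0000, 0.0114, 0.0000, 0.0000]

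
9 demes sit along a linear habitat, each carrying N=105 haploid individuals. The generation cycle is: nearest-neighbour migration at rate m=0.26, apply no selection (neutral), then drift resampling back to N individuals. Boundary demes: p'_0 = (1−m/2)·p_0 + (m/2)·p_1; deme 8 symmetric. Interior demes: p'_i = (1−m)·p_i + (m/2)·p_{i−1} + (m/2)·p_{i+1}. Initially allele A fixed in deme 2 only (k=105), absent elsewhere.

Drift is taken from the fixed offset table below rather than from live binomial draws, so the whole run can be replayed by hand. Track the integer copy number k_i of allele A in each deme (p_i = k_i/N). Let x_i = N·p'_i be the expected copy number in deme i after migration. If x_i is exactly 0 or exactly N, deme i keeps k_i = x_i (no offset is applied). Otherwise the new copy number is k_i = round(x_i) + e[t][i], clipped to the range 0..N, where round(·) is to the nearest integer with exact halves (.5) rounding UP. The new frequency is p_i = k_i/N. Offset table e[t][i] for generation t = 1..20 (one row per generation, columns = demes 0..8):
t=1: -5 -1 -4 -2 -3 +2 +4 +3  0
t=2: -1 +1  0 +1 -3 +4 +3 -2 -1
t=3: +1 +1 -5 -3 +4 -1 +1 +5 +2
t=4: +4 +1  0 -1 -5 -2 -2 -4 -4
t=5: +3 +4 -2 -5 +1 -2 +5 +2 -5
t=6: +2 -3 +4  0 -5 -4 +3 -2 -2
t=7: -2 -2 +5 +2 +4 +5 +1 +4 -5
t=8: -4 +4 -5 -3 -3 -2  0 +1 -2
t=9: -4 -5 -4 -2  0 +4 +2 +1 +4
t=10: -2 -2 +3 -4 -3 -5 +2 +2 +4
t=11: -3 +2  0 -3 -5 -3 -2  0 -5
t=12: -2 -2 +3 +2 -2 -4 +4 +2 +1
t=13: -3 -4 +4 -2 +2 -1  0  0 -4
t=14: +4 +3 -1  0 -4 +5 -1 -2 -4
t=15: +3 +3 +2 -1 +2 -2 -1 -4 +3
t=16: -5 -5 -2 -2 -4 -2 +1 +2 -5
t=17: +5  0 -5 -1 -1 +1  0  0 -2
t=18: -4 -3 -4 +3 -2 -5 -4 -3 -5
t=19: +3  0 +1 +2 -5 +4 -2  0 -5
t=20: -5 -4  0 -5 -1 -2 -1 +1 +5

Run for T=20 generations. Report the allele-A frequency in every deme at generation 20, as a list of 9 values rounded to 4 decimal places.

[0.0952, 0.0667, 0.0857, 0.0286, 0.0000, 0.0000, 0.0000, 0.0000, 0.0000]

t=0: k=[0 0 105 0 0 0 0 0 0]
t=1: x=[0.0000 13.6500 77.7000 13.6500 0.0000 0.0000 0.0000 0.0000 0.0000] k=[0 13 74 12 0 0 0 0 0]
t=2: x=[1.6900 19.2400 58.0100 18.5000 1.5600 0.0000 0.0000 0.0000 0.0000] k=[1 20 58 20 0 0 0 0 0]
t=3: x=[3.4700 22.4700 48.1200 22.3400 2.6000 0.0000 0.0000 0.0000 0.0000] k=[4 23 43 19 7 0 0 0 0]
t=4: x=[6.4700 23.1300 37.2800 20.5600 7.6500 0.9100 0.0000 0.0000 0.0000] k=[10 24 37 20 3 0 0 0 0]
t=5: x=[11.8200 23.8700 33.1000 20.0000 4.8200 0.3900 0.0000 0.0000 0.0000] k=[15 28 31 15 6 0 0 0 0]
t=6: x=[16.6900 26.7000 28.5300 15.9100 6.3900 0.7800 0.0000 0.0000 0.0000] k=[19 24 33 16 1 0 0 0 0]
t=7: x=[19.6500 24.5200 29.6200 16.2600 2.8200 0.1300 0.0000 0.0000 0.0000] k=[18 23 35 18 7 5 0 0 0]
t=8: x=[18.6500 23.9100 31.2300 18.7800 8.1700 4.6100 0.6500 0.0000 0.0000] k=[15 28 26 16 5 3 1 0 0]
t=9: x=[16.6900 26.0500 24.9600 15.8700 6.1700 3.0000 1.1300 0.1300 0.0000] k=[13 21 21 14 6 7 3 1 0]
t=10: x=[14.0400 19.9600 20.0900 13.8700 7.1700 6.3500 3.2600 1.1300 0.1300] k=[12 18 23 10 4 1 5 3 4]
t=11: x=[12.7800 17.8700 20.6600 10.9100 4.3900 1.9100 4.2200 3.3900 3.8700] k=[10 20 21 8 0 0 2 3 0]
t=12: x=[11.3000 18.8300 19.1800 8.6500 1.0400 0.2600 1.8700 2.4800 0.3900] k=[9 17 22 11 0 0 6 4 1]
t=13: x=[10.0400 16.6100 19.9200 11.0000 1.4300 0.7800 4.9600 3.8700 1.3900] k=[7 13 24 9 3 0 5 4 0]
t=14: x=[7.7800 13.6500 20.6200 10.1700 3.3900 1.0400 4.2200 3.6100 0.5200] k=[12 17 20 10 0 6 3 2 0]
t=15: x=[12.6500 16.7400 18.3100 10.0000 2.0800 4.8300 3.2600 1.8700 0.2600] k=[16 20 20 9 4 3 2 0 3]
t=16: x=[16.5200 19.4800 18.5700 9.7800 4.5200 3.0000 1.8700 0.6500 2.6100] k=[12 14 17 8 1 1 3 3 0]
t=17: x=[12.2600 14.1300 15.4400 8.2600 1.9100 1.2600 2.7400 2.6100 0.3900] k=[17 14 10 7 1 2 3 3 0]
t=18: x=[16.6100 13.8700 10.1300 6.6100 1.9100 2.0000 2.8700 2.6100 0.3900] k=[13 11 6 10 0 0 0 0 0]
t=19: x=[12.7400 10.6100 7.1700 8.1800 1.3000 0.0000 0.0000 0.0000 0.0000] k=[16 11 8 10 0 0 0 0 0]
t=20: x=[15.3500 11.2600 8.6500 8.4400 1.3000 0.0000 0.0000 0.0000 0.0000] k=[10 7 9 3 0 0 0 0 0]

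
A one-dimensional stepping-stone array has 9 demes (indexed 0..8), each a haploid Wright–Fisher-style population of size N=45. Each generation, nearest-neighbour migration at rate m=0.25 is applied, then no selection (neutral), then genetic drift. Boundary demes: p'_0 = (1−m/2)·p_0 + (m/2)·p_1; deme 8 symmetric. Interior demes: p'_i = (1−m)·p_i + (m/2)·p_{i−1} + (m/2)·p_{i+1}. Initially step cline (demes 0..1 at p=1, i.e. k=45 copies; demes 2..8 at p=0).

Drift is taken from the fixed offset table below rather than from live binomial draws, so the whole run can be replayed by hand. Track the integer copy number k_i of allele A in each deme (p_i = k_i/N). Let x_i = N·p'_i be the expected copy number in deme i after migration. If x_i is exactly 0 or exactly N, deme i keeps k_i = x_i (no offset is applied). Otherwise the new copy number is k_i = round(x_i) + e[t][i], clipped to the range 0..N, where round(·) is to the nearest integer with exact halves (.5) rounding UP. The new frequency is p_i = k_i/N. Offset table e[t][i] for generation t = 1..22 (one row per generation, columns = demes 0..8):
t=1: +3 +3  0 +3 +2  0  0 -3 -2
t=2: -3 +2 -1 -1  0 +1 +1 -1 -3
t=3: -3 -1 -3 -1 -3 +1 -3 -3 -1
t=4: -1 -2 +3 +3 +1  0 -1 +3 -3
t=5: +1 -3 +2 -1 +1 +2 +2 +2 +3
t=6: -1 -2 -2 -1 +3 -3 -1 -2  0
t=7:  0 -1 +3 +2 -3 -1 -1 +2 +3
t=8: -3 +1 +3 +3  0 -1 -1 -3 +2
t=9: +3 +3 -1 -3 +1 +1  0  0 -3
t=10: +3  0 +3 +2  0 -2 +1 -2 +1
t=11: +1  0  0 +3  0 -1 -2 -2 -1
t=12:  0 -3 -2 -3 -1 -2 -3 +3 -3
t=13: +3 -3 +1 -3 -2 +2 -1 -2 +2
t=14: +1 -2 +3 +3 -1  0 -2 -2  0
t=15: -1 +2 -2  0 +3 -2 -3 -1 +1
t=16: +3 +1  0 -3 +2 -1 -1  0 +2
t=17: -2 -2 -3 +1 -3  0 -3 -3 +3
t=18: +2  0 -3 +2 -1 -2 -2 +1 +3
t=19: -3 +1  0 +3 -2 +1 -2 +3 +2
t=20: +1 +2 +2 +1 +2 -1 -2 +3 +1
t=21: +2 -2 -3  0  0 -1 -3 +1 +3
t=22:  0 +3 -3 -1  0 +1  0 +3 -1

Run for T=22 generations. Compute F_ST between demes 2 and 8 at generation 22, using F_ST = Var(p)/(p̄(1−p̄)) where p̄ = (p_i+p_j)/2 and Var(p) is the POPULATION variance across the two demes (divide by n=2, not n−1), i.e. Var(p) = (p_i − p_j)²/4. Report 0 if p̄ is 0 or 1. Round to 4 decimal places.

0.1842

t=0: k=[45 45 0 0 0 0 0 0 0]
t=1: x=[45.0000 39.3750 5.6250 0.0000 0.0000 0.0000 0.0000 0.0000 0.0000] k=[45 42 6 0 0 0 0 0 0]
t=2: x=[44.6250 37.8750 9.7500 0.7500 0.0000 0.0000 0.0000 0.0000 0.0000] k=[42 40 9 0 0 0 0 0 0]
t=3: x=[41.7500 36.3750 11.7500 1.1250 0.0000 0.0000 0.0000 0.0000 0.0000] k=[39 35 9 0 0 0 0 0 0]
t=4: x=[38.5000 32.2500 11.1250 1.1250 0.0000 0.0000 0.0000 0.0000 0.0000] k=[38 30 14 4 0 0 0 0 0]
t=5: x=[37.0000 29.0000 14.7500 4.7500 0.5000 0.0000 0.0000 0.0000 0.0000] k=[38 26 17 4 2 0 0 0 0]
t=6: x=[36.5000 26.3750 16.5000 5.3750 2.0000 0.2500 0.0000 0.0000 0.0000] k=[36 24 15 4 5 0 0 0 0]
t=7: x=[34.5000 24.3750 14.7500 5.5000 4.2500 0.6250 0.0000 0.0000 0.0000] k=[35 23 18 8 1 0 0 0 0]
t=8: x=[33.5000 23.8750 17.3750 8.3750 1.7500 0.1250 0.0000 0.0000 0.0000] k=[31 25 20 11 2 0 0 0 0]
t=9: x=[30.2500 25.1250 19.5000 11.0000 2.8750 0.2500 0.0000 0.0000 0.0000] k=[33 28 19 8 4 1 0 0 0]
t=10: x=[32.3750 27.5000 18.7500 8.8750 4.1250 1.2500 0.1250 0.0000 0.0000] k=[35 28 22 11 4 0 1 0 0]
t=11: x=[34.1250 28.1250 21.3750 11.5000 4.3750 0.6250 0.7500 0.1250 0.0000] k=[35 28 21 15 4 0 0 0 0]
t=12: x=[34.1250 28.0000 21.1250 14.3750 4.8750 0.5000 0.0000 0.0000 0.0000] k=[34 25 19 11 4 0 0 0 0]
t=13: x=[32.8750 25.3750 18.7500 11.1250 4.3750 0.5000 0.0000 0.0000 0.0000] k=[36 22 20 8 2 3 0 0 0]
t=14: x=[34.2500 23.5000 18.7500 8.7500 2.8750 2.5000 0.3750 0.0000 0.0000] k=[35 22 22 12 2 3 0 0 0]
t=15: x=[33.3750 23.6250 20.7500 12.0000 3.3750 2.5000 0.3750 0.0000 0.0000] k=[32 26 19 12 6 1 0 0 0]
t=16: x=[31.2500 25.8750 19.0000 12.1250 6.1250 1.5000 0.1250 0.0000 0.0000] k=[34 27 19 9 8 1 0 0 0]
t=17: x=[33.1250 26.8750 18.7500 10.1250 7.2500 1.7500 0.1250 0.0000 0.0000] k=[31 25 16 11 4 2 0 0 0]
t=18: x=[30.2500 24.6250 16.5000 10.7500 4.6250 2.0000 0.2500 0.0000 0.0000] k=[32 25 14 13 4 0 0 0 0]
t=19: x=[31.1250 24.5000 15.2500 12.0000 4.6250 0.5000 0.0000 0.0000 0.0000] k=[28 26 15 15 3 2 0 0 0]
t=20: x=[27.7500 24.8750 16.3750 13.5000 4.3750 1.8750 0.2500 0.0000 0.0000] k=[29 27 18 15 6 1 0 0 0]
t=21: x=[28.7500 26.1250 18.7500 14.2500 6.5000 1.5000 0.1250 0.0000 0.0000] k=[31 24 16 14 7 1 0 0 0]
t=22: x=[30.1250 23.8750 16.7500 13.3750 7.1250 1.6250 0.1250 0.0000 0.0000] k=[30 27 14 12 7 3 0 0 0]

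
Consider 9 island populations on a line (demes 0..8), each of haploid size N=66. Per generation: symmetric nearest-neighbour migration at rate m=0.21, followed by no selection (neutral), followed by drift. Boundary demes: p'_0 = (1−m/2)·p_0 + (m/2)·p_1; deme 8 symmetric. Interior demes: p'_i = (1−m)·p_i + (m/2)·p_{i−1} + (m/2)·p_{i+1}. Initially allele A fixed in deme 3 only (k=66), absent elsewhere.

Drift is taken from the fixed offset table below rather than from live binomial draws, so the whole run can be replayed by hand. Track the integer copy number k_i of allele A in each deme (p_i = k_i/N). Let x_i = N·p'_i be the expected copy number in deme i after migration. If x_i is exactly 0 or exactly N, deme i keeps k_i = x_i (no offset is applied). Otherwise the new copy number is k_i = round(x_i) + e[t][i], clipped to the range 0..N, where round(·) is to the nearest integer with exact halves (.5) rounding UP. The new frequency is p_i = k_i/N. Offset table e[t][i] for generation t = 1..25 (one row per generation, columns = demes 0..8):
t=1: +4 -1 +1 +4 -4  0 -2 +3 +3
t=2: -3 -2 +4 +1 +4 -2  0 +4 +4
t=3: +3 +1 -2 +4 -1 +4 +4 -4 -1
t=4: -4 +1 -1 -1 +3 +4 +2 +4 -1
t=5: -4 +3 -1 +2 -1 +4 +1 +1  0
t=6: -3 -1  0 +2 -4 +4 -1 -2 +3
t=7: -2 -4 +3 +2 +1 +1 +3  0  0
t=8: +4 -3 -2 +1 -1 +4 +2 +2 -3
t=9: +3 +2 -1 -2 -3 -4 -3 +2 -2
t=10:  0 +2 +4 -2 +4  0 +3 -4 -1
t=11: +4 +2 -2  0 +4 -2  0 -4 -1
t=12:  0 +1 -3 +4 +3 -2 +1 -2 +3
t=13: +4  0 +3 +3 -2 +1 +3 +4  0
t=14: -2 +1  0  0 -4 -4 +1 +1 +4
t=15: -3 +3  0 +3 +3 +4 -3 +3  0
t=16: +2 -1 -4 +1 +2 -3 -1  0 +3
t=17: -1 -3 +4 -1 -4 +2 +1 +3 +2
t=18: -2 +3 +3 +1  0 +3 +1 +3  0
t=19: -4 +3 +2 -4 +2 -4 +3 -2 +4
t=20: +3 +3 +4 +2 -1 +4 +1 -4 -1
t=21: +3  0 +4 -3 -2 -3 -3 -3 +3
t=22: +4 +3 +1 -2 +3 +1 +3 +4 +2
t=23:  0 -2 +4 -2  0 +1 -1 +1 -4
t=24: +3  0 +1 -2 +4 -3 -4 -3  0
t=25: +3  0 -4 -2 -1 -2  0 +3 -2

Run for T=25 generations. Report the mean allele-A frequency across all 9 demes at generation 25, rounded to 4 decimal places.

0.2677

t=0: k=[0 0 0 66 0 0 0 0 0]
t=1: x=[0.0000 0.0000 6.9300 52.1400 6.9300 0.0000 0.0000 0.0000 0.0000] k=[0 0 8 56 3 0 0 0 0]
t=2: x=[0.0000 0.8400 12.2000 45.3950 8.2500 0.3150 0.0000 0.0000 0.0000] k=[0 0 16 46 12 0 0 0 0]
t=3: x=[0.0000 1.6800 17.4700 39.2800 14.3100 1.2600 0.0000 0.0000 0.0000] k=[0 3 15 43 13 5 0 0 0]
t=4: x=[0.3150 3.9450 16.6800 36.9100 15.3100 5.3150 0.5250 0.0000 0.0000] k=[0 5 16 36 18 9 3 0 0]
t=5: x=[0.5250 5.6300 16.9450 32.0100 18.9450 9.3150 3.3150 0.3150 0.0000] k=[0 9 16 34 18 13 4 1 0]
t=6: x=[0.9450 8.7900 17.1550 30.4300 19.1550 12.5800 4.6300 1.2100 0.1050] k=[0 8 17 32 15 17 4 0 3]
t=7: x=[0.8400 8.1050 17.6300 28.6400 16.9950 15.4250 4.9450 0.7350 2.6850] k=[0 4 21 31 18 16 8 1 3]
t=8: x=[0.4200 5.3650 20.2650 28.5850 19.1550 15.3700 8.1050 1.9450 2.7900] k=[4 2 18 30 18 19 10 4 0]
t=9: x=[3.7900 3.8900 17.5800 27.4800 19.3650 17.9500 10.3150 4.2100 0.4200] k=[7 6 17 25 16 14 7 6 0]
t=10: x=[6.8950 7.2600 16.6850 23.2150 16.7350 13.4750 7.6300 5.4750 0.6300] k=[7 9 21 21 21 13 11 1 0]
t=11: x=[7.2100 10.0500 19.7400 21.0000 20.1600 13.6300 10.1600 1.9450 0.1050] k=[11 12 18 21 24 12 10 0 0]
t=12: x=[11.1050 12.5250 17.6850 21.0000 22.4250 13.0500 9.1600 1.0500 0.0000] k=[11 14 15 25 25 11 10 0 0]
t=13: x=[11.3150 13.7900 15.9450 23.9500 23.5300 12.3650 9.0550 1.0500 0.0000] k=[15 14 19 27 22 13 12 5 0]
t=14: x=[14.8950 14.6300 19.3150 25.6350 21.5800 13.8400 11.3700 5.2100 0.5250] k=[13 16 19 26 18 10 12 6 5]
t=15: x=[13.3150 16.0000 19.4200 24.4250 18.0000 11.0500 11.1600 6.5250 5.1050] k=[10 19 19 27 21 15 8 10 5]
t=16: x=[10.9450 18.0550 19.8400 25.5300 21.0000 14.8950 8.9450 9.2650 5.5250] k=[13 17 16 27 23 12 8 9 9]
t=17: x=[13.4200 16.4750 17.2600 25.4250 22.2650 12.7350 8.5250 8.8950 9.0000] k=[12 13 21 24 18 15 10 12 11]
t=18: x=[12.1050 13.7350 20.4750 23.0550 18.3150 14.7900 10.7350 11.6850 11.1050] k=[10 17 23 24 18 18 12 15 11]
t=19: x=[10.7350 16.8950 22.4750 23.2650 18.6300 17.3700 12.9450 14.2650 11.4200] k=[7 20 24 19 21 13 16 12 15]
t=20: x=[8.3650 19.0550 23.0550 19.7350 19.9500 14.1550 15.2650 12.7350 14.6850] k=[11 22 27 22 19 18 16 9 14]
t=21: x=[12.1550 21.3700 25.9500 22.2100 19.2100 17.8950 15.4750 10.2600 13.4750] k=[15 21 30 19 17 15 12 7 16]
t=22: x=[15.6300 21.3150 27.9000 19.9450 17.0000 14.8950 11.7900 8.4700 15.0550] k=[20 24 29 18 20 16 15 12 17]
t=23: x=[20.4200 24.1050 27.3200 19.3650 19.3700 16.3150 14.7900 12.8400 16.4750] k=[20 22 31 17 19 17 14 14 12]
t=24: x=[20.2100 22.7350 28.5850 18.6800 18.5800 16.8950 14.3150 13.7900 12.2100] k=[23 23 30 17 23 14 10 11 12]
t=25: x=[23.0000 23.7350 27.9000 18.9950 21.4250 14.5250 10.5250 11.0000 11.8950] k=[26 24 24 17 20 13 11 14 10]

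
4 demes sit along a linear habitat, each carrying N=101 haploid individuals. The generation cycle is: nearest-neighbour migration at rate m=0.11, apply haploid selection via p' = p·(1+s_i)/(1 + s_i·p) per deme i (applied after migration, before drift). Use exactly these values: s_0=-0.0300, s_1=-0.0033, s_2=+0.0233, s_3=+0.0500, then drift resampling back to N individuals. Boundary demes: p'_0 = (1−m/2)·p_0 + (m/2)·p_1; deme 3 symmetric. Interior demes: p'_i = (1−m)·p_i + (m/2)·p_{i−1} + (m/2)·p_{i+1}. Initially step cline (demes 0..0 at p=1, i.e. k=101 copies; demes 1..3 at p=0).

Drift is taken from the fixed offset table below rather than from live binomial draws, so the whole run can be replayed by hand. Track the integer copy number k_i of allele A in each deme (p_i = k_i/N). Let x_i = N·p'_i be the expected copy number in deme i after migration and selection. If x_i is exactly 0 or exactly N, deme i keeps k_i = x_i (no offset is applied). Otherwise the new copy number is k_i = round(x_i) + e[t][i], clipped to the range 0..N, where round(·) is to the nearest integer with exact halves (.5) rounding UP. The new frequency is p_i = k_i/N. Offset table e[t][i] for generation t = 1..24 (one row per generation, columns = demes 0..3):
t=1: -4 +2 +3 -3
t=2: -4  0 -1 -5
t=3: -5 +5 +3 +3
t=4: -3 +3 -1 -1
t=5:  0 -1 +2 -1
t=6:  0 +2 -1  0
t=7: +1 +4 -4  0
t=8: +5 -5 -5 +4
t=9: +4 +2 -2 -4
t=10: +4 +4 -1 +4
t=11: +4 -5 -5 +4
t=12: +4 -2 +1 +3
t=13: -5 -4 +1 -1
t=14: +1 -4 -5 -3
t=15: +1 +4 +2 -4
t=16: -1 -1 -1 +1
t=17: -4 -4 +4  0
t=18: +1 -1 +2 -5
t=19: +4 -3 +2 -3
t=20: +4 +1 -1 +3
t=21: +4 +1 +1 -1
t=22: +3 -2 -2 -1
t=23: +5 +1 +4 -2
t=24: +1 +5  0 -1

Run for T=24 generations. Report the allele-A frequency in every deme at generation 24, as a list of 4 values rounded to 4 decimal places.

[0.5248, 0.2970, 0.1584, 0.0297]

t=0: k=[101 0 0 0]
t=1: x=[95.2829 5.5377 0.0000 0.0000] k=[91 8 0 0]
t=2: x=[86.0512 12.0898 0.4502 0.0000] k=[82 12 0 0]
t=3: x=[77.6070 15.1474 0.6753 0.0000] k=[73 20 4 0]
t=4: x=[69.4278 21.9781 4.7635 0.2310] k=[66 25 4 0]
t=5: x=[63.0260 26.0361 5.0442 0.2310] k=[63 25 7 0]
t=6: x=[60.1713 26.0361 7.7686 0.4042] k=[60 28 7 0]
t=7: x=[57.4873 28.5373 7.9368 0.4042] k=[58 33 4 0]
t=8: x=[55.8659 32.7069 5.4934 0.2310] k=[61 28 0 4]
t=9: x=[58.4368 28.2078 1.8003 3.9616] k=[62 30 0 0]
t=10: x=[59.4974 30.0402 1.6878 0.0000] k=[63 34 1 0]
t=11: x=[60.6694 33.7057 2.8225 0.0577] k=[65 29 0 4]
t=12: x=[62.2955 29.3162 1.8565 3.9616] k=[66 27 3 7]
t=13: x=[63.1369 27.7584 4.6409 7.0952] k=[58 24 6 6]
t=14: x=[55.3692 24.8181 7.1414 6.2813] k=[56 21 2 3]
t=15: x=[53.3090 21.8234 3.1700 3.0877] k=[54 26 5 0]
t=16: x=[51.6917 26.3206 6.0089 0.2887] k=[51 25 5 1]
t=17: x=[48.8014 25.2673 6.0089 1.2802] k=[45 21 10 1]
t=18: x=[42.9265 21.6587 10.3215 1.5686] k=[44 21 12 0]
t=19: x=[41.9859 21.7136 12.0778 0.6928] k=[46 19 14 0]
t=20: x=[43.7581 20.1566 13.7767 0.8082] k=[48 21 13 4]
t=21: x=[45.7517 21.9881 13.2072 4.7093] k=[50 23 14 4]
t=22: x=[47.7476 23.9296 14.2242 4.7668] k=[51 22 12 4]
t=23: x=[48.6366 22.9863 12.3576 4.6518] k=[54 24 16 3]
t=24: x=[51.5816 25.1475 16.0332 3.8936] k=[53 30 16 3]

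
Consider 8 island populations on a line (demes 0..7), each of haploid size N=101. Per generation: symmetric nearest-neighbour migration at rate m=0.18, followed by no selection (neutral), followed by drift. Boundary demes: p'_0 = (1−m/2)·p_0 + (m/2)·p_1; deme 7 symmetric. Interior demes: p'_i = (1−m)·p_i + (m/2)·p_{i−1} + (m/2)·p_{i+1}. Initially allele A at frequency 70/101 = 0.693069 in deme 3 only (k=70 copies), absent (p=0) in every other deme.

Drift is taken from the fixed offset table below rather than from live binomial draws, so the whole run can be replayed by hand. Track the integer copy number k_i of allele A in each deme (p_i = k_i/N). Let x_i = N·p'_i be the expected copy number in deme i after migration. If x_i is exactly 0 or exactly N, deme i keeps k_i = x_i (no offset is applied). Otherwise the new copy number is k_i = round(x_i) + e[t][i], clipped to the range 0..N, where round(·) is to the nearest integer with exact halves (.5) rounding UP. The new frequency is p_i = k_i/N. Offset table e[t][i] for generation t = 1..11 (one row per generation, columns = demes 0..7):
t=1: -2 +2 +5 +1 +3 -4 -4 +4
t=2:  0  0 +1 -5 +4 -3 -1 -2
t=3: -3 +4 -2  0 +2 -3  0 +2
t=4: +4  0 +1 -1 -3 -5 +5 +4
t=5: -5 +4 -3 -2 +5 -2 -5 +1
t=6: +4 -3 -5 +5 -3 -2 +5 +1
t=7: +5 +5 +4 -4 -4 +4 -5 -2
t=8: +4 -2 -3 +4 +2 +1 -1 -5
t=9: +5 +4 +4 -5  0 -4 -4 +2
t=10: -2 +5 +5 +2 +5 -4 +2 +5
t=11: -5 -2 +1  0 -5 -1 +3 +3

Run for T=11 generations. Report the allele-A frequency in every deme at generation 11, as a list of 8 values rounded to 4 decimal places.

t=0: k=[0 0 0 70 0 0 0 0]
t=1: x=[0.0000 0.0000 6.3000 57.4000 6.3000 0.0000 0.0000 0.0000] k=[0 0 11 58 9 0 0 0]
t=2: x=[0.0000 0.9900 14.2400 49.3600 12.6000 0.8100 0.0000 0.0000] k=[0 1 15 44 17 0 0 0]
t=3: x=[0.0900 2.1700 16.3500 38.9600 17.9000 1.5300 0.0000 0.0000] k=[0 6 14 39 20 0 0 0]
t=4: x=[0.5400 6.1800 15.5300 35.0400 19.9100 1.8000 0.0000 0.0000] k=[5 6 17 34 17 0 0 0]
t=5: x=[5.0900 6.9000 17.5400 30.9400 17.0000 1.5300 0.0000 0.0000] k=[0 11 15 29 22 0 0 0]
t=6: x=[0.9900 10.3700 15.9000 27.1100 20.6500 1.9800 0.0000 0.0000] k=[5 7 11 32 18 0 0 0]
t=7: x=[5.1800 7.1800 12.5300 28.8500 17.6400 1.6200 0.0000 0.0000] k=[10 12 17 25 14 6 0 0]
t=8: x=[10.1800 12.2700 17.2700 23.2900 14.2700 6.1800 0.5400 0.0000] k=[14 10 14 27 16 7 0 0]
t=9: x=[13.6400 10.7200 14.8100 24.8400 16.1800 7.1800 0.6300 0.0000] k=[19 15 19 20 16 3 0 0]
t=10: x=[18.6400 15.7200 18.7300 19.5500 15.1900 3.9000 0.2700 0.0000] k=[17 21 24 22 20 0 2 0]
t=11: x=[17.3600 20.9100 23.5500 22.0000 18.3800 1.9800 1.6400 0.1800] k=[12 19 25 22 13 1 5 3]

[0.1188, 0.1881, 0.2475, 0.2178, 0.1287, 0.0099, 0.0495, 0.0297]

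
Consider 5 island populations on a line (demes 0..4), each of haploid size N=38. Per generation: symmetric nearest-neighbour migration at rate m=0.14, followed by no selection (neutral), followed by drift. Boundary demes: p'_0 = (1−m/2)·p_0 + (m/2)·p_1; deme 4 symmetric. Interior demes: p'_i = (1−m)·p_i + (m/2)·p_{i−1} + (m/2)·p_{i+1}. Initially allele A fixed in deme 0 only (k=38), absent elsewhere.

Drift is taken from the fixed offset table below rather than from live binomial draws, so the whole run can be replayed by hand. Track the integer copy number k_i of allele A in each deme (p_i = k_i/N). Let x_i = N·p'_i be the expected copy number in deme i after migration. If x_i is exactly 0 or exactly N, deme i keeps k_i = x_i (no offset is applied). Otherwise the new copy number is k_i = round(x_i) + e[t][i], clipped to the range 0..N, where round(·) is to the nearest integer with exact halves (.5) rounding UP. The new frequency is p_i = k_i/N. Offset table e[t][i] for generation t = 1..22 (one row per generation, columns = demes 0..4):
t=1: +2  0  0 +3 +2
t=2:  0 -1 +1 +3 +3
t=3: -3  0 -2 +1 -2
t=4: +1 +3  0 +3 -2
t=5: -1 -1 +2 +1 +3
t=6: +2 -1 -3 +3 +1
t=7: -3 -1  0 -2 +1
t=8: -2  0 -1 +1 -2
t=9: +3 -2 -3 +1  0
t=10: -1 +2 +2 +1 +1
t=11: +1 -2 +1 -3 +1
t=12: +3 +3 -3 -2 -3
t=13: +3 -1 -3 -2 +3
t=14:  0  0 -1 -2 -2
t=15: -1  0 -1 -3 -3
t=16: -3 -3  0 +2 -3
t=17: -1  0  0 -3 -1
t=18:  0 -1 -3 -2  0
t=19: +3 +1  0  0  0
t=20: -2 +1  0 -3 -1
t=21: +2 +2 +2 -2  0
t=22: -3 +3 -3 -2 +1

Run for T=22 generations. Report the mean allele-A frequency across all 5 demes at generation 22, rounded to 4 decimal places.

0.1421

t=0: k=[38 0 0 0 0]
t=1: x=[35.3400 2.6600 0.0000 0.0000 0.0000] k=[37 3 0 0 0]
t=2: x=[34.6200 5.1700 0.2100 0.0000 0.0000] k=[35 4 1 0 0]
t=3: x=[32.8300 5.9600 1.1400 0.0700 0.0000] k=[30 6 0 1 0]
t=4: x=[28.3200 7.2600 0.4900 0.8600 0.0700] k=[29 10 0 4 0]
t=5: x=[27.6700 10.6300 0.9800 3.4400 0.2800] k=[27 10 3 4 3]
t=6: x=[25.8100 10.7000 3.5600 3.8600 3.0700] k=[28 10 1 7 4]
t=7: x=[26.7400 10.6300 2.0500 6.3700 4.2100] k=[24 10 2 4 5]
t=8: x=[23.0200 10.4200 2.7000 3.9300 4.9300] k=[21 10 2 5 3]
t=9: x=[20.2300 10.2100 2.7700 4.6500 3.1400] k=[23 8 0 6 3]
t=10: x=[21.9500 8.4900 0.9800 5.3700 3.2100] k=[21 10 3 6 4]
t=11: x=[20.2300 10.2800 3.7000 5.6500 4.1400] k=[21 8 5 3 5]
t=12: x=[20.0900 8.7000 5.0700 3.2800 4.8600] k=[23 12 2 1 2]
t=13: x=[22.2300 12.0700 2.6300 1.1400 1.9300] k=[25 11 0 0 5]
t=14: x=[24.0200 11.2100 0.7700 0.3500 4.6500] k=[24 11 0 0 3]
t=15: x=[23.0900 11.1400 0.7700 0.2100 2.7900] k=[22 11 0 0 0]
t=16: x=[21.2300 11.0000 0.7700 0.0000 0.0000] k=[18 8 1 0 0]
t=17: x=[17.3000 8.2100 1.4200 0.0700 0.0000] k=[16 8 1 0 0]
t=18: x=[15.4400 8.0700 1.4200 0.0700 0.0000] k=[15 7 0 0 0]
t=19: x=[14.4400 7.0700 0.4900 0.0000 0.0000] k=[17 8 0 0 0]
t=20: x=[16.3700 8.0700 0.5600 0.0000 0.0000] k=[14 9 1 0 0]
t=21: x=[13.6500 8.7900 1.4900 0.0700 0.0000] k=[16 11 3 0 0]
t=22: x=[15.6500 10.7900 3.3500 0.2100 0.0000] k=[13 14 0 0 0]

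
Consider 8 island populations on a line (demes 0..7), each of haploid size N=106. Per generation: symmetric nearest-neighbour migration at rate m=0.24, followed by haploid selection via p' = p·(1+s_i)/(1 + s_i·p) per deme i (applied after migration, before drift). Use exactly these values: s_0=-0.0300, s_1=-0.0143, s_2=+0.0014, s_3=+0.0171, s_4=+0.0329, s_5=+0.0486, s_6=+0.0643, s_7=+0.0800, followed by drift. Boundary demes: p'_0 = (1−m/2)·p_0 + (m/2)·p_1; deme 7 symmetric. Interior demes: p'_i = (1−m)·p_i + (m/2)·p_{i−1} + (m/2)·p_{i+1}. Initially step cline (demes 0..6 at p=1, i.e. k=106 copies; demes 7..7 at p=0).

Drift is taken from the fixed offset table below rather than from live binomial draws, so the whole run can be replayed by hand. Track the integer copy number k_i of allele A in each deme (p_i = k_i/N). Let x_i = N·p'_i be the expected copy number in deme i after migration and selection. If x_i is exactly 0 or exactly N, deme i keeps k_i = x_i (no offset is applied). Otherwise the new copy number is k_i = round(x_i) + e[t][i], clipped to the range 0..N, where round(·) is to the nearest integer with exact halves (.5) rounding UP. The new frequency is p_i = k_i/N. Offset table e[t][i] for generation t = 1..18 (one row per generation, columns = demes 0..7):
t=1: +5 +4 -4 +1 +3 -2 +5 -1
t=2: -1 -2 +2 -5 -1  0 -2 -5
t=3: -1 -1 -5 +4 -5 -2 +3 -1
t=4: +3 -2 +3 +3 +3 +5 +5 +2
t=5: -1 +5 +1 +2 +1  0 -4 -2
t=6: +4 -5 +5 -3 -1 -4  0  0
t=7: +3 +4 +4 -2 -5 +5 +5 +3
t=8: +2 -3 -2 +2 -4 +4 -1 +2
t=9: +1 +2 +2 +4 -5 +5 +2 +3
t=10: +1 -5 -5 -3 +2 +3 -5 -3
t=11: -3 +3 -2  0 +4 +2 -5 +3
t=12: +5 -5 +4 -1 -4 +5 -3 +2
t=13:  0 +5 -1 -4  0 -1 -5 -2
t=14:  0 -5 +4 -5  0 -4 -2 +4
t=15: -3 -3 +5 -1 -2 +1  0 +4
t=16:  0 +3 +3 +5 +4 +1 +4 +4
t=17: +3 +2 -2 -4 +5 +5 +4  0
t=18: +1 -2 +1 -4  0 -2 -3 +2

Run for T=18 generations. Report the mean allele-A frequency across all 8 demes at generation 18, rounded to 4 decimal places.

0.9540

t=0: k=[106 106 106 106 106 106 106 0]
t=1: x=[106.0000 106.0000 106.0000 106.0000 106.0000 106.0000 93.9612 13.6070] k=[106 106 106 106 106 106 99 13]
t=2: x=[106.0000 106.0000 106.0000 106.0000 106.0000 105.1986 90.3688 24.7500] k=[106 106 106 106 106 105 88 20]
t=3: x=[106.0000 106.0000 106.0000 106.0000 105.8838 103.2118 83.0213 29.7799] k=[106 106 106 106 101 101 86 29]
t=4: x=[106.0000 106.0000 106.0000 105.4100 101.7345 99.4958 82.1322 37.6878] k=[106 106 106 106 105 104 87 40]
t=5: x=[106.0000 106.0000 106.0000 105.8820 105.0316 102.2553 84.4883 47.6499] k=[106 106 106 106 106 102 80 46]
t=6: x=[106.0000 106.0000 106.0000 106.0000 105.5352 100.1096 79.8082 52.1166] k=[106 106 106 106 105 96 80 52]
t=7: x=[106.0000 106.0000 106.0000 105.8820 104.1013 95.6132 79.8082 57.3909] k=[106 106 106 104 99 101 85 60]
t=8: x=[106.0000 106.0000 105.7603 103.6788 100.0251 99.1504 84.9896 64.9517] k=[106 106 104 106 96 103 84 67]
t=9: x=[106.0000 105.7565 104.4821 104.5839 98.2751 100.1480 85.2979 70.8704] k=[106 106 106 106 93 105 87 74]
t=10: x=[106.0000 106.0000 106.0000 104.4658 96.2893 101.6044 88.5284 77.2022] k=[106 106 106 101 98 105 84 74]
t=11: x=[106.0000 106.0000 105.4008 101.3165 99.4031 101.8341 86.3376 76.8542] k=[106 106 103 101 103 104 81 80]
t=12: x=[106.0000 105.6348 103.1239 101.5528 102.9765 101.3362 84.7197 81.5957] k=[106 101 106 101 99 106 82 84]
t=13: x=[105.3816 102.1469 104.8017 101.4347 100.2584 102.4466 86.1452 85.0823] k=[105 106 104 97 100 101 81 83]
t=14: x=[105.0930 105.6348 103.4035 98.3216 99.9474 98.8049 84.7197 84.1262] k=[105 101 106 93 100 95 83 88]
t=15: x=[104.4749 102.0253 103.8430 95.5607 98.7808 94.6500 86.0682 88.5510] k=[101 99 106 95 97 96 86 93]
t=16: x=[100.6062 99.9990 103.8430 96.7048 96.9126 95.3821 88.9505 93.0600] k=[101 103 106 102 101 96 93 97]
t=17: x=[101.0996 103.0794 105.1612 102.4191 100.6858 96.6525 94.4949 97.1637] k=[104 105 103 98 106 102 98 97]
t=18: x=[104.0629 104.6205 102.6445 99.6618 104.6053 102.1787 98.7902 97.7264] k=[105 103 104 96 105 100 96 100]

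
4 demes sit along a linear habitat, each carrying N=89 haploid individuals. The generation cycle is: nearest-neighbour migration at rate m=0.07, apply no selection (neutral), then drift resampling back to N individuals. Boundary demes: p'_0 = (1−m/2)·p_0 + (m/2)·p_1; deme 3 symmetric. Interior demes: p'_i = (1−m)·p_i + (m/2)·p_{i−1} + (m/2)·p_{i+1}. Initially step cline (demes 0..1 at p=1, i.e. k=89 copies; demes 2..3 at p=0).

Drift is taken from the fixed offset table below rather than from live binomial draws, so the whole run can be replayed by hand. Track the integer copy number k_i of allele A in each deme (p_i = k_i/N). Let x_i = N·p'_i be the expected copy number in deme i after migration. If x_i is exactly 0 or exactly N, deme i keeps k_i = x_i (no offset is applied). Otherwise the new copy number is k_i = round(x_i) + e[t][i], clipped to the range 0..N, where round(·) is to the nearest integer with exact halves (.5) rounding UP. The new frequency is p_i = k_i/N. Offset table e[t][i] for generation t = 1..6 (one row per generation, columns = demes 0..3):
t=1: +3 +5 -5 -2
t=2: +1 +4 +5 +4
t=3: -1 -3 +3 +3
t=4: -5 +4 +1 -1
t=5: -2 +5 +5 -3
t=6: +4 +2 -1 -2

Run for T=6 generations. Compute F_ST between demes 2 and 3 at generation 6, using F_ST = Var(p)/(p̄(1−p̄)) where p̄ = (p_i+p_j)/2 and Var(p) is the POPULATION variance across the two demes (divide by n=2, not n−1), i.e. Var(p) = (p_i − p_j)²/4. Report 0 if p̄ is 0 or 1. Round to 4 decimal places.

0.1558

t=0: k=[89 89 0 0]
t=1: x=[89.0000 85.8850 3.1150 0.0000] k=[89 89 0 0]
t=2: x=[89.0000 85.8850 3.1150 0.0000] k=[89 89 8 0]
t=3: x=[89.0000 86.1650 10.5550 0.2800] k=[89 83 14 3]
t=4: x=[88.7900 80.7950 16.0300 3.3850] k=[84 85 17 2]
t=5: x=[84.0350 82.5850 18.8550 2.5250] k=[82 88 24 0]
t=6: x=[82.2100 85.5500 25.4000 0.8400] k=[86 88 24 0]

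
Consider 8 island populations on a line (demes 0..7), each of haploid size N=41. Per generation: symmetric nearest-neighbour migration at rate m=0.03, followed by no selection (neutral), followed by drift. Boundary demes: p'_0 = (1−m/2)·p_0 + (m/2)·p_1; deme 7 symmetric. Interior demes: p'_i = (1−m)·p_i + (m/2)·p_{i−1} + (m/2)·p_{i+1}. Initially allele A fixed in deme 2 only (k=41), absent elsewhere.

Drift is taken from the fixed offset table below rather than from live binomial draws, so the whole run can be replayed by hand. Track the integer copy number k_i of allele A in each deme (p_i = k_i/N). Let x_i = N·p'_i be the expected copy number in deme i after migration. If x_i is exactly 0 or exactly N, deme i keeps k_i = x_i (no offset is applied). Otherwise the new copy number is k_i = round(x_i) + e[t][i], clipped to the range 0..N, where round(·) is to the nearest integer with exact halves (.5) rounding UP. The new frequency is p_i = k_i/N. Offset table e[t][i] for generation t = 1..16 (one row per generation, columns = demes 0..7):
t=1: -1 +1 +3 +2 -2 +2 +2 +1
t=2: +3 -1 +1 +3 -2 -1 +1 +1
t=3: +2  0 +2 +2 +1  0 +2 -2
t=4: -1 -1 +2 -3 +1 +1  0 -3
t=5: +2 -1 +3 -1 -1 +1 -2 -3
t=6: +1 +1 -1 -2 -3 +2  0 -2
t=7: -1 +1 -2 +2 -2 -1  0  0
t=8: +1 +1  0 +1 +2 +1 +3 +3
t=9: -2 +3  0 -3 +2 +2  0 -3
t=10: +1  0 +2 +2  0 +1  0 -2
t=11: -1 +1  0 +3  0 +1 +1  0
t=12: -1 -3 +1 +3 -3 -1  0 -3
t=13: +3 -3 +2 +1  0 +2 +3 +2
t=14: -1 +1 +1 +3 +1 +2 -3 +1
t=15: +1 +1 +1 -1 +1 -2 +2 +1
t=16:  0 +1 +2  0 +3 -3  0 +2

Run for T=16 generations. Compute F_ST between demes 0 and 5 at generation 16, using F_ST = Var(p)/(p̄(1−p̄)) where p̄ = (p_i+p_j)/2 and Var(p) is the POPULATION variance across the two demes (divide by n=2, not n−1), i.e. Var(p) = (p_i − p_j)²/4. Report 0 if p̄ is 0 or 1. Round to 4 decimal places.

0.0011

t=0: k=[0 0 41 0 0 0 0 0]
t=1: x=[0.0000 0.6150 39.7700 0.6150 0.0000 0.0000 0.0000 0.0000] k=[0 2 41 3 0 0 0 0]
t=2: x=[0.0300 2.5550 39.8450 3.5250 0.0450 0.0000 0.0000 0.0000] k=[3 2 41 7 0 0 0 0]
t=3: x=[2.9850 2.6000 39.9050 7.4050 0.1050 0.0000 0.0000 0.0000] k=[5 3 41 9 1 0 0 0]
t=4: x=[4.9700 3.6000 39.9500 9.3600 1.1050 0.0150 0.0000 0.0000] k=[4 3 41 6 2 1 0 0]
t=5: x=[3.9850 3.5850 39.9050 6.4650 2.0450 1.0000 0.0150 0.0000] k=[6 3 41 5 1 2 0 0]
t=6: x=[5.9550 3.6150 39.8900 5.4800 1.0750 1.9550 0.0300 0.0000] k=[7 5 39 3 0 4 0 0]
t=7: x=[6.9700 5.5400 37.9500 3.4950 0.1050 3.8800 0.0600 0.0000] k=[6 7 36 5 0 3 0 0]
t=8: x=[6.0150 7.4200 35.1000 5.3900 0.1200 2.9100 0.0450 0.0000] k=[7 8 35 6 2 4 3 0]
t=9: x=[7.0150 8.3900 34.1600 6.3750 2.0900 3.9550 2.9700 0.0450] k=[5 11 34 3 4 6 3 0]
t=10: x=[5.0900 11.2550 33.1900 3.4800 4.0150 5.9250 3.0000 0.0450] k=[6 11 35 5 4 7 3 0]
t=11: x=[6.0750 11.2850 34.1900 5.4350 4.0600 6.8950 3.0150 0.0450] k=[5 12 34 8 4 8 4 0]
t=12: x=[5.1050 12.2250 33.2800 8.3300 4.1200 7.8800 4.0000 0.0600] k=[4 9 34 11 1 7 4 0]
t=13: x=[4.0750 9.3000 33.2800 11.1950 1.2400 6.8650 3.9850 0.0600] k=[7 6 35 12 1 9 7 2]
t=14: x=[6.9850 6.4500 34.2200 12.1800 1.2850 8.8500 6.9550 2.0750] k=[6 7 35 15 2 11 4 3]
t=15: x=[6.0150 7.4050 34.2800 15.1050 2.3300 10.7600 4.0900 3.0150] k=[7 8 35 14 3 9 6 4]
t=16: x=[7.0150 8.3900 34.2800 14.1500 3.2550 8.8650 6.0150 4.0300] k=[7 9 36 14 6 6 6 6]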